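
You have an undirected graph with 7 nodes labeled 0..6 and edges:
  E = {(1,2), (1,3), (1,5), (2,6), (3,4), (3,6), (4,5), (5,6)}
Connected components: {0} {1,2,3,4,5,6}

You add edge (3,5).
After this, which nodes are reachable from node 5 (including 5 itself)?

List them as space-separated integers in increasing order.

Before: nodes reachable from 5: {1,2,3,4,5,6}
Adding (3,5): both endpoints already in same component. Reachability from 5 unchanged.
After: nodes reachable from 5: {1,2,3,4,5,6}

Answer: 1 2 3 4 5 6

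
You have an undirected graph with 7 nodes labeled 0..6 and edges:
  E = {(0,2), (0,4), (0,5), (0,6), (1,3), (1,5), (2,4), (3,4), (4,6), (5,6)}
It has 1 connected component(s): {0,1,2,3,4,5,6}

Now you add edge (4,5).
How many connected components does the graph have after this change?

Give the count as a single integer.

Answer: 1

Derivation:
Initial component count: 1
Add (4,5): endpoints already in same component. Count unchanged: 1.
New component count: 1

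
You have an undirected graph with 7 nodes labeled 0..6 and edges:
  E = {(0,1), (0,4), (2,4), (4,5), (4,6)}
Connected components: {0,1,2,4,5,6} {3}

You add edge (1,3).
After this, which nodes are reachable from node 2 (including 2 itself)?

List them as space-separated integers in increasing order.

Answer: 0 1 2 3 4 5 6

Derivation:
Before: nodes reachable from 2: {0,1,2,4,5,6}
Adding (1,3): merges 2's component with another. Reachability grows.
After: nodes reachable from 2: {0,1,2,3,4,5,6}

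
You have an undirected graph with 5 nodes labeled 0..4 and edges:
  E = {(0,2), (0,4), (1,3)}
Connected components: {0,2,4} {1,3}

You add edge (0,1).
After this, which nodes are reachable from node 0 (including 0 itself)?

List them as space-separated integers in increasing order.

Before: nodes reachable from 0: {0,2,4}
Adding (0,1): merges 0's component with another. Reachability grows.
After: nodes reachable from 0: {0,1,2,3,4}

Answer: 0 1 2 3 4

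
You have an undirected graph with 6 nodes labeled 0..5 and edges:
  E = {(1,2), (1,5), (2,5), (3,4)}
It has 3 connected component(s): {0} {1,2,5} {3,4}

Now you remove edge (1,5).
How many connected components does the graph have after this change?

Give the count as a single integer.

Initial component count: 3
Remove (1,5): not a bridge. Count unchanged: 3.
  After removal, components: {0} {1,2,5} {3,4}
New component count: 3

Answer: 3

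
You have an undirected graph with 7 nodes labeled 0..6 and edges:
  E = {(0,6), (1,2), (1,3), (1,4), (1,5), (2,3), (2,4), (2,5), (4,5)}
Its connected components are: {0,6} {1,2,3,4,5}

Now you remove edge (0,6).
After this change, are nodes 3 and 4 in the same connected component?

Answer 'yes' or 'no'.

Initial components: {0,6} {1,2,3,4,5}
Removing edge (0,6): it was a bridge — component count 2 -> 3.
New components: {0} {1,2,3,4,5} {6}
Are 3 and 4 in the same component? yes

Answer: yes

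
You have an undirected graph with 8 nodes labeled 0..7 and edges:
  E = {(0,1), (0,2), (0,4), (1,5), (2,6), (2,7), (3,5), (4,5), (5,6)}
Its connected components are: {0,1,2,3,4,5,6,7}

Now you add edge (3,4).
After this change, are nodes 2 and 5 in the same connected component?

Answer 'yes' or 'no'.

Answer: yes

Derivation:
Initial components: {0,1,2,3,4,5,6,7}
Adding edge (3,4): both already in same component {0,1,2,3,4,5,6,7}. No change.
New components: {0,1,2,3,4,5,6,7}
Are 2 and 5 in the same component? yes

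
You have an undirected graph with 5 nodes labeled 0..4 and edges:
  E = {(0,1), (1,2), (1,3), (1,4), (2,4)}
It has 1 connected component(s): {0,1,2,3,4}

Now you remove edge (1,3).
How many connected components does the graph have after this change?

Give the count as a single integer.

Answer: 2

Derivation:
Initial component count: 1
Remove (1,3): it was a bridge. Count increases: 1 -> 2.
  After removal, components: {0,1,2,4} {3}
New component count: 2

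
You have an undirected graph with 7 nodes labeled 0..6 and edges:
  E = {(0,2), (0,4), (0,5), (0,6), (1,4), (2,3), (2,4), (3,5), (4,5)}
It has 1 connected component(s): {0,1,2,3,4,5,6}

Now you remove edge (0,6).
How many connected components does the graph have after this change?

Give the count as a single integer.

Answer: 2

Derivation:
Initial component count: 1
Remove (0,6): it was a bridge. Count increases: 1 -> 2.
  After removal, components: {0,1,2,3,4,5} {6}
New component count: 2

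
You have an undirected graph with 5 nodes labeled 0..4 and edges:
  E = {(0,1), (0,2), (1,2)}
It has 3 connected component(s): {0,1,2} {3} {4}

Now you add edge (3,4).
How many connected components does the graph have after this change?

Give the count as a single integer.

Initial component count: 3
Add (3,4): merges two components. Count decreases: 3 -> 2.
New component count: 2

Answer: 2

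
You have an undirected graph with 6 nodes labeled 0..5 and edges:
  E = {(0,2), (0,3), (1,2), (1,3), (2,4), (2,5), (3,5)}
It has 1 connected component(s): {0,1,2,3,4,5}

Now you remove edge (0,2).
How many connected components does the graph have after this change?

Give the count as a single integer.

Answer: 1

Derivation:
Initial component count: 1
Remove (0,2): not a bridge. Count unchanged: 1.
  After removal, components: {0,1,2,3,4,5}
New component count: 1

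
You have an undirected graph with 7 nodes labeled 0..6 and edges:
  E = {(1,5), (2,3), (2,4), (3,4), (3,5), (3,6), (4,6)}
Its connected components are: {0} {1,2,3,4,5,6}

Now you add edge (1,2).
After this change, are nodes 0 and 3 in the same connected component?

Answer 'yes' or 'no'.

Answer: no

Derivation:
Initial components: {0} {1,2,3,4,5,6}
Adding edge (1,2): both already in same component {1,2,3,4,5,6}. No change.
New components: {0} {1,2,3,4,5,6}
Are 0 and 3 in the same component? no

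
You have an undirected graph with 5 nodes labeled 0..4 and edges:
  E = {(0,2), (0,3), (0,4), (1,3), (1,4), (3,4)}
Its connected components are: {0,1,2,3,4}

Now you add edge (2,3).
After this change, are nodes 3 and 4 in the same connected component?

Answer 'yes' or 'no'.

Initial components: {0,1,2,3,4}
Adding edge (2,3): both already in same component {0,1,2,3,4}. No change.
New components: {0,1,2,3,4}
Are 3 and 4 in the same component? yes

Answer: yes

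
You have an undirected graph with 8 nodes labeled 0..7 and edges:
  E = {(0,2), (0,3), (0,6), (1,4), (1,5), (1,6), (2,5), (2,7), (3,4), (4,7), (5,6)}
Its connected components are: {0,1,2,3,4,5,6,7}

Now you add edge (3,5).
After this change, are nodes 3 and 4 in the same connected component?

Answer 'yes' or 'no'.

Answer: yes

Derivation:
Initial components: {0,1,2,3,4,5,6,7}
Adding edge (3,5): both already in same component {0,1,2,3,4,5,6,7}. No change.
New components: {0,1,2,3,4,5,6,7}
Are 3 and 4 in the same component? yes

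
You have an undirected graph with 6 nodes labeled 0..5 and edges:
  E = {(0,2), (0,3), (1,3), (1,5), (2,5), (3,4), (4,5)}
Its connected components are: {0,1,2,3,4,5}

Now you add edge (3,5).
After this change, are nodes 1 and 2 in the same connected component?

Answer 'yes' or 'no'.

Initial components: {0,1,2,3,4,5}
Adding edge (3,5): both already in same component {0,1,2,3,4,5}. No change.
New components: {0,1,2,3,4,5}
Are 1 and 2 in the same component? yes

Answer: yes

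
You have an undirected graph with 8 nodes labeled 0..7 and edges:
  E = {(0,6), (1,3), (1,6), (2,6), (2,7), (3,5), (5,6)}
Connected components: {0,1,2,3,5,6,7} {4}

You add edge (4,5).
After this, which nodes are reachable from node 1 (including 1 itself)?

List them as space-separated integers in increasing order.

Before: nodes reachable from 1: {0,1,2,3,5,6,7}
Adding (4,5): merges 1's component with another. Reachability grows.
After: nodes reachable from 1: {0,1,2,3,4,5,6,7}

Answer: 0 1 2 3 4 5 6 7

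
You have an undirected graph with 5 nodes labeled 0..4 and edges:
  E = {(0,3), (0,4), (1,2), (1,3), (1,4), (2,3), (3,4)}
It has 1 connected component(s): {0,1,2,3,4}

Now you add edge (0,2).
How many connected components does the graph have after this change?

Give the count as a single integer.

Answer: 1

Derivation:
Initial component count: 1
Add (0,2): endpoints already in same component. Count unchanged: 1.
New component count: 1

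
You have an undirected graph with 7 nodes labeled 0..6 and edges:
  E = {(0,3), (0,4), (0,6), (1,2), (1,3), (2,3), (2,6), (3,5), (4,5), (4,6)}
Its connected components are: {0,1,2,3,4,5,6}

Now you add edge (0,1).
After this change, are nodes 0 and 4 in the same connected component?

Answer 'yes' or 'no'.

Answer: yes

Derivation:
Initial components: {0,1,2,3,4,5,6}
Adding edge (0,1): both already in same component {0,1,2,3,4,5,6}. No change.
New components: {0,1,2,3,4,5,6}
Are 0 and 4 in the same component? yes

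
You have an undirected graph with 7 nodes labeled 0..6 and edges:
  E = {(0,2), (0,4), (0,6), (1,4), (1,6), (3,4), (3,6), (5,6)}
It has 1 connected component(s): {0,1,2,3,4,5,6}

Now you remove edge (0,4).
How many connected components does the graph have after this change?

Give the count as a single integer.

Initial component count: 1
Remove (0,4): not a bridge. Count unchanged: 1.
  After removal, components: {0,1,2,3,4,5,6}
New component count: 1

Answer: 1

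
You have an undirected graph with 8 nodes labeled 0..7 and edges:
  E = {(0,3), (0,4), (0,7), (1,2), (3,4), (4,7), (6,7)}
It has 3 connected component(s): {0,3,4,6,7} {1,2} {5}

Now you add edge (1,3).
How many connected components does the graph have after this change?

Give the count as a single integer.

Initial component count: 3
Add (1,3): merges two components. Count decreases: 3 -> 2.
New component count: 2

Answer: 2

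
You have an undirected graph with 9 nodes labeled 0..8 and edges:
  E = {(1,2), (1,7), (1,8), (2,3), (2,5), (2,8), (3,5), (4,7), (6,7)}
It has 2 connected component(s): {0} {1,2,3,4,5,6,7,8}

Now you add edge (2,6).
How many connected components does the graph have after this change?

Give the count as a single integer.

Answer: 2

Derivation:
Initial component count: 2
Add (2,6): endpoints already in same component. Count unchanged: 2.
New component count: 2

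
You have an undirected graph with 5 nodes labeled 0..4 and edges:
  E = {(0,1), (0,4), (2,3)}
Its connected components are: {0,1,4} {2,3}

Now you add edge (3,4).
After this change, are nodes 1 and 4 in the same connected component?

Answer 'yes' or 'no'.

Initial components: {0,1,4} {2,3}
Adding edge (3,4): merges {2,3} and {0,1,4}.
New components: {0,1,2,3,4}
Are 1 and 4 in the same component? yes

Answer: yes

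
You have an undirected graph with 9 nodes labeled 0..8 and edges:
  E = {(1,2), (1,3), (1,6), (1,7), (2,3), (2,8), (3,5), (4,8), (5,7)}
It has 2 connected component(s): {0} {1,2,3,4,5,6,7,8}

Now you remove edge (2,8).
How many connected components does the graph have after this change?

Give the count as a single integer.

Answer: 3

Derivation:
Initial component count: 2
Remove (2,8): it was a bridge. Count increases: 2 -> 3.
  After removal, components: {0} {1,2,3,5,6,7} {4,8}
New component count: 3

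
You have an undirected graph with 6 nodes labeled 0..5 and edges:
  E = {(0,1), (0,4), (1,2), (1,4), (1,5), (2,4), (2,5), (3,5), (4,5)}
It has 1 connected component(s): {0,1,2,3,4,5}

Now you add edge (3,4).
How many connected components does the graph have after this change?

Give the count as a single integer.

Answer: 1

Derivation:
Initial component count: 1
Add (3,4): endpoints already in same component. Count unchanged: 1.
New component count: 1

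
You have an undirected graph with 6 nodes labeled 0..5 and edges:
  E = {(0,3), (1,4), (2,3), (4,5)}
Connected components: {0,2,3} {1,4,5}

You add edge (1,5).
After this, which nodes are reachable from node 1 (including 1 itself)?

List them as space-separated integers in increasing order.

Answer: 1 4 5

Derivation:
Before: nodes reachable from 1: {1,4,5}
Adding (1,5): both endpoints already in same component. Reachability from 1 unchanged.
After: nodes reachable from 1: {1,4,5}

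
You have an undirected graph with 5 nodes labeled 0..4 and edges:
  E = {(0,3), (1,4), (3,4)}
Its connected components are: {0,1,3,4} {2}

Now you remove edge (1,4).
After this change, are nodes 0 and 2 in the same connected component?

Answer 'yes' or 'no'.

Initial components: {0,1,3,4} {2}
Removing edge (1,4): it was a bridge — component count 2 -> 3.
New components: {0,3,4} {1} {2}
Are 0 and 2 in the same component? no

Answer: no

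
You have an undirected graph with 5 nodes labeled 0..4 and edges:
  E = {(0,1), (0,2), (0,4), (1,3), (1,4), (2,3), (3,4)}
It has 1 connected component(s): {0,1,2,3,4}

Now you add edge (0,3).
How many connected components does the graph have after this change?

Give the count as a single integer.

Answer: 1

Derivation:
Initial component count: 1
Add (0,3): endpoints already in same component. Count unchanged: 1.
New component count: 1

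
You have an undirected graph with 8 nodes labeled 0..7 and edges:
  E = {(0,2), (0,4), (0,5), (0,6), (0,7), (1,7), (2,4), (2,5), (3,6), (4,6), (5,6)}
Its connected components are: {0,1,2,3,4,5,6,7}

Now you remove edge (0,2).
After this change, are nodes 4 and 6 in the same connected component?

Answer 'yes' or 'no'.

Initial components: {0,1,2,3,4,5,6,7}
Removing edge (0,2): not a bridge — component count unchanged at 1.
New components: {0,1,2,3,4,5,6,7}
Are 4 and 6 in the same component? yes

Answer: yes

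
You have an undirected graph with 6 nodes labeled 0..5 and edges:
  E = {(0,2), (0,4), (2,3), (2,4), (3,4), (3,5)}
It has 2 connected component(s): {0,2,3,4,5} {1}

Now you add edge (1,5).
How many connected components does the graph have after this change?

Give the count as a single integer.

Answer: 1

Derivation:
Initial component count: 2
Add (1,5): merges two components. Count decreases: 2 -> 1.
New component count: 1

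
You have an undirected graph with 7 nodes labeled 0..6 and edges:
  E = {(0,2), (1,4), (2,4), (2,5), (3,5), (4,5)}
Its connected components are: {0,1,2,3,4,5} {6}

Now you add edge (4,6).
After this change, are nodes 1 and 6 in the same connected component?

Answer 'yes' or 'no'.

Answer: yes

Derivation:
Initial components: {0,1,2,3,4,5} {6}
Adding edge (4,6): merges {0,1,2,3,4,5} and {6}.
New components: {0,1,2,3,4,5,6}
Are 1 and 6 in the same component? yes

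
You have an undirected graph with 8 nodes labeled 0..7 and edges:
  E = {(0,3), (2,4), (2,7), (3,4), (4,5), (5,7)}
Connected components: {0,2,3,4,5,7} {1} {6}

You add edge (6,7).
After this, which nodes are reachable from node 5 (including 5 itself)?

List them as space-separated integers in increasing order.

Before: nodes reachable from 5: {0,2,3,4,5,7}
Adding (6,7): merges 5's component with another. Reachability grows.
After: nodes reachable from 5: {0,2,3,4,5,6,7}

Answer: 0 2 3 4 5 6 7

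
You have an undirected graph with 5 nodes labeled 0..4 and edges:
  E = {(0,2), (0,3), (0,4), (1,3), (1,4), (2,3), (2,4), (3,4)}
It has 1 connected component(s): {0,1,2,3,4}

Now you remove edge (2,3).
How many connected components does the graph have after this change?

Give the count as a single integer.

Answer: 1

Derivation:
Initial component count: 1
Remove (2,3): not a bridge. Count unchanged: 1.
  After removal, components: {0,1,2,3,4}
New component count: 1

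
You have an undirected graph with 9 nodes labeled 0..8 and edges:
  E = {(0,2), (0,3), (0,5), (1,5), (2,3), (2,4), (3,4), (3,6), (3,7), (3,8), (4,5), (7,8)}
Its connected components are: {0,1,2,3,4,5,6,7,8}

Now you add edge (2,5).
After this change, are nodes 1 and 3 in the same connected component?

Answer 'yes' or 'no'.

Initial components: {0,1,2,3,4,5,6,7,8}
Adding edge (2,5): both already in same component {0,1,2,3,4,5,6,7,8}. No change.
New components: {0,1,2,3,4,5,6,7,8}
Are 1 and 3 in the same component? yes

Answer: yes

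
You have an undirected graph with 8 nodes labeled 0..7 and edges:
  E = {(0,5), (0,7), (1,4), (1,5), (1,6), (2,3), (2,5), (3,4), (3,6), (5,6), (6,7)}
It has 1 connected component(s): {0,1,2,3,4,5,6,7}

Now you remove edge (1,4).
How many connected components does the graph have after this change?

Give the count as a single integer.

Answer: 1

Derivation:
Initial component count: 1
Remove (1,4): not a bridge. Count unchanged: 1.
  After removal, components: {0,1,2,3,4,5,6,7}
New component count: 1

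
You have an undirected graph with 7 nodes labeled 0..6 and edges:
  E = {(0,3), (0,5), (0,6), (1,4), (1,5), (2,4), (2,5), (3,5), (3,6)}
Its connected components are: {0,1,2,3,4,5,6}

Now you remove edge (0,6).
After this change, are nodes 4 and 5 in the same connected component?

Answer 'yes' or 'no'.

Answer: yes

Derivation:
Initial components: {0,1,2,3,4,5,6}
Removing edge (0,6): not a bridge — component count unchanged at 1.
New components: {0,1,2,3,4,5,6}
Are 4 and 5 in the same component? yes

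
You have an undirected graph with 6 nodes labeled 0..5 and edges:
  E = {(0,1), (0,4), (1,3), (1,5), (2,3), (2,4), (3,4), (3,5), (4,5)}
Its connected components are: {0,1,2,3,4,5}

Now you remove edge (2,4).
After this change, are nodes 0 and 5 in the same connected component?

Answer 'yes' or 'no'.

Answer: yes

Derivation:
Initial components: {0,1,2,3,4,5}
Removing edge (2,4): not a bridge — component count unchanged at 1.
New components: {0,1,2,3,4,5}
Are 0 and 5 in the same component? yes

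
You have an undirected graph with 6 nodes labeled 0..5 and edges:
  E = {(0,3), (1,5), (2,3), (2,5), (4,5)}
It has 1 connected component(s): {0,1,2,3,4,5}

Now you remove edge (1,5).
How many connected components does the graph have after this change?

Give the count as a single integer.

Answer: 2

Derivation:
Initial component count: 1
Remove (1,5): it was a bridge. Count increases: 1 -> 2.
  After removal, components: {0,2,3,4,5} {1}
New component count: 2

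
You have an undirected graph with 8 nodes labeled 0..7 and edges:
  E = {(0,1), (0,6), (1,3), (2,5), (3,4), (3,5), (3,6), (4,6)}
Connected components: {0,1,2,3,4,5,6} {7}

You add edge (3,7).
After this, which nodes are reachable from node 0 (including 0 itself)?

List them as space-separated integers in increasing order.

Answer: 0 1 2 3 4 5 6 7

Derivation:
Before: nodes reachable from 0: {0,1,2,3,4,5,6}
Adding (3,7): merges 0's component with another. Reachability grows.
After: nodes reachable from 0: {0,1,2,3,4,5,6,7}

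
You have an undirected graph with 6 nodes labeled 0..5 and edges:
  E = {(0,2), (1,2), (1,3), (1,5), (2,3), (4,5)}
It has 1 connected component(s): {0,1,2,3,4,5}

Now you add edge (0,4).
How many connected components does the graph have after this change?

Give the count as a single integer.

Answer: 1

Derivation:
Initial component count: 1
Add (0,4): endpoints already in same component. Count unchanged: 1.
New component count: 1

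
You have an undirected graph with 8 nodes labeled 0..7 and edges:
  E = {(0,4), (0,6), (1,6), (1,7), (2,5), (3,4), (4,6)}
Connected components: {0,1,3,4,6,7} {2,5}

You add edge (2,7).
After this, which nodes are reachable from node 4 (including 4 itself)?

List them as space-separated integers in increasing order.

Before: nodes reachable from 4: {0,1,3,4,6,7}
Adding (2,7): merges 4's component with another. Reachability grows.
After: nodes reachable from 4: {0,1,2,3,4,5,6,7}

Answer: 0 1 2 3 4 5 6 7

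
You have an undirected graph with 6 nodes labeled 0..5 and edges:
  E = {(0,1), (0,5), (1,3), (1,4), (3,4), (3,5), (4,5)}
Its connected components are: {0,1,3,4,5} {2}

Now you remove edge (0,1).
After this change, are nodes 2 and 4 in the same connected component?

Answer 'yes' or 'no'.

Answer: no

Derivation:
Initial components: {0,1,3,4,5} {2}
Removing edge (0,1): not a bridge — component count unchanged at 2.
New components: {0,1,3,4,5} {2}
Are 2 and 4 in the same component? no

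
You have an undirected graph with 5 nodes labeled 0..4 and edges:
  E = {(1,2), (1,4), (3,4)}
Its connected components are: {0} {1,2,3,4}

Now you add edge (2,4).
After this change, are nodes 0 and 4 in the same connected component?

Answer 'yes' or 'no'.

Initial components: {0} {1,2,3,4}
Adding edge (2,4): both already in same component {1,2,3,4}. No change.
New components: {0} {1,2,3,4}
Are 0 and 4 in the same component? no

Answer: no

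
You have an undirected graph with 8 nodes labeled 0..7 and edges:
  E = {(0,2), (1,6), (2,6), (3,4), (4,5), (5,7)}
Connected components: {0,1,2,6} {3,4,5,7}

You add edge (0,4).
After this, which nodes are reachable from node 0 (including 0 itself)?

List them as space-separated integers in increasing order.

Before: nodes reachable from 0: {0,1,2,6}
Adding (0,4): merges 0's component with another. Reachability grows.
After: nodes reachable from 0: {0,1,2,3,4,5,6,7}

Answer: 0 1 2 3 4 5 6 7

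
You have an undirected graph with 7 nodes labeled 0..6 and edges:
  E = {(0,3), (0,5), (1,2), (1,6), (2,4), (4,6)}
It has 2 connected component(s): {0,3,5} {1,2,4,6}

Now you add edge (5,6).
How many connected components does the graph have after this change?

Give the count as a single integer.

Answer: 1

Derivation:
Initial component count: 2
Add (5,6): merges two components. Count decreases: 2 -> 1.
New component count: 1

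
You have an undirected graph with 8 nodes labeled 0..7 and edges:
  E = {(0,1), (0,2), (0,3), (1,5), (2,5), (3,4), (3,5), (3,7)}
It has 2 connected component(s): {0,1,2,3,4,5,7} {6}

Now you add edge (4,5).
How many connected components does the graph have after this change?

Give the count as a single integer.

Answer: 2

Derivation:
Initial component count: 2
Add (4,5): endpoints already in same component. Count unchanged: 2.
New component count: 2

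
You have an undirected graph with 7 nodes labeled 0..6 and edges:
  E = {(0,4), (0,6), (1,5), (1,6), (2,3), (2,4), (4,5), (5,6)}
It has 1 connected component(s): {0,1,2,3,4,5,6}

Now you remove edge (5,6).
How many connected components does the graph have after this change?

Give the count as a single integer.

Answer: 1

Derivation:
Initial component count: 1
Remove (5,6): not a bridge. Count unchanged: 1.
  After removal, components: {0,1,2,3,4,5,6}
New component count: 1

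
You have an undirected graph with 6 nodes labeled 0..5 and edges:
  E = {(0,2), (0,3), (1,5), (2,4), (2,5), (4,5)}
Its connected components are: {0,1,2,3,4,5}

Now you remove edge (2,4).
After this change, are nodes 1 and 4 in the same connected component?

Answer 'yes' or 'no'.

Answer: yes

Derivation:
Initial components: {0,1,2,3,4,5}
Removing edge (2,4): not a bridge — component count unchanged at 1.
New components: {0,1,2,3,4,5}
Are 1 and 4 in the same component? yes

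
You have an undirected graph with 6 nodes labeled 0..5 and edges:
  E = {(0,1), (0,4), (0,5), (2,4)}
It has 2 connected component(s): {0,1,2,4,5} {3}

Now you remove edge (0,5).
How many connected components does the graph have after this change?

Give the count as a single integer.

Initial component count: 2
Remove (0,5): it was a bridge. Count increases: 2 -> 3.
  After removal, components: {0,1,2,4} {3} {5}
New component count: 3

Answer: 3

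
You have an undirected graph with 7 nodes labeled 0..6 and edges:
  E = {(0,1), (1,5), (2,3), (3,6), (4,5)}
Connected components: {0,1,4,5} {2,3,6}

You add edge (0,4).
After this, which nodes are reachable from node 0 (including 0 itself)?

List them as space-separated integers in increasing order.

Answer: 0 1 4 5

Derivation:
Before: nodes reachable from 0: {0,1,4,5}
Adding (0,4): both endpoints already in same component. Reachability from 0 unchanged.
After: nodes reachable from 0: {0,1,4,5}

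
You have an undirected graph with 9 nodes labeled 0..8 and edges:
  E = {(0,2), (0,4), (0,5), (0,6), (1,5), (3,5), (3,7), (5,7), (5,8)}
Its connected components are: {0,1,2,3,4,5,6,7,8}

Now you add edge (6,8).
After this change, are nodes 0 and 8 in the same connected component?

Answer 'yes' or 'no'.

Initial components: {0,1,2,3,4,5,6,7,8}
Adding edge (6,8): both already in same component {0,1,2,3,4,5,6,7,8}. No change.
New components: {0,1,2,3,4,5,6,7,8}
Are 0 and 8 in the same component? yes

Answer: yes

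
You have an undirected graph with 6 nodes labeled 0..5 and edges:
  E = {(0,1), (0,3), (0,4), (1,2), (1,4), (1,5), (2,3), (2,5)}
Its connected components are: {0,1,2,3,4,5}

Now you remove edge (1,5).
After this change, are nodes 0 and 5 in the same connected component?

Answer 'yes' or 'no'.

Answer: yes

Derivation:
Initial components: {0,1,2,3,4,5}
Removing edge (1,5): not a bridge — component count unchanged at 1.
New components: {0,1,2,3,4,5}
Are 0 and 5 in the same component? yes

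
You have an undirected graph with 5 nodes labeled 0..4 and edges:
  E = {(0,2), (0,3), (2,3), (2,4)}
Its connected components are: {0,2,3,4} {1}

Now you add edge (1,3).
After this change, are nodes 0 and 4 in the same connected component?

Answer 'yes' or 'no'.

Initial components: {0,2,3,4} {1}
Adding edge (1,3): merges {1} and {0,2,3,4}.
New components: {0,1,2,3,4}
Are 0 and 4 in the same component? yes

Answer: yes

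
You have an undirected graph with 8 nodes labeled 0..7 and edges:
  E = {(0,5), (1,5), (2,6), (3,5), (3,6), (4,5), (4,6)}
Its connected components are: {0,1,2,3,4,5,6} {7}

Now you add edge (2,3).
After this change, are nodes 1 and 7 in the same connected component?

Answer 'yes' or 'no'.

Initial components: {0,1,2,3,4,5,6} {7}
Adding edge (2,3): both already in same component {0,1,2,3,4,5,6}. No change.
New components: {0,1,2,3,4,5,6} {7}
Are 1 and 7 in the same component? no

Answer: no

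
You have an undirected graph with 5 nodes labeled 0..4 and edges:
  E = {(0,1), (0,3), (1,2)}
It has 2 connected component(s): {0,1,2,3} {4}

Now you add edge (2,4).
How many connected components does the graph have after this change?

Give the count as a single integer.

Answer: 1

Derivation:
Initial component count: 2
Add (2,4): merges two components. Count decreases: 2 -> 1.
New component count: 1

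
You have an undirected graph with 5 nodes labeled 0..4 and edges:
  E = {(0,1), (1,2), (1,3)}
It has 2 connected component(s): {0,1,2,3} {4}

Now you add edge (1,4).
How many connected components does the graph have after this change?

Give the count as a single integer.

Initial component count: 2
Add (1,4): merges two components. Count decreases: 2 -> 1.
New component count: 1

Answer: 1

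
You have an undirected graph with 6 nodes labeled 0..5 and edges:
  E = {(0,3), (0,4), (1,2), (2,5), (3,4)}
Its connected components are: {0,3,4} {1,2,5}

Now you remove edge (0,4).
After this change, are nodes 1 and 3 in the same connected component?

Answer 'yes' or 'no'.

Initial components: {0,3,4} {1,2,5}
Removing edge (0,4): not a bridge — component count unchanged at 2.
New components: {0,3,4} {1,2,5}
Are 1 and 3 in the same component? no

Answer: no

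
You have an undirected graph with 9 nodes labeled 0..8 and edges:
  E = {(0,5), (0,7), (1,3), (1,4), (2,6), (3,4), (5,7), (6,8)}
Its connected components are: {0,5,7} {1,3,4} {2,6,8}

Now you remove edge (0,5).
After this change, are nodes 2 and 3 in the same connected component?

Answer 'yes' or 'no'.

Answer: no

Derivation:
Initial components: {0,5,7} {1,3,4} {2,6,8}
Removing edge (0,5): not a bridge — component count unchanged at 3.
New components: {0,5,7} {1,3,4} {2,6,8}
Are 2 and 3 in the same component? no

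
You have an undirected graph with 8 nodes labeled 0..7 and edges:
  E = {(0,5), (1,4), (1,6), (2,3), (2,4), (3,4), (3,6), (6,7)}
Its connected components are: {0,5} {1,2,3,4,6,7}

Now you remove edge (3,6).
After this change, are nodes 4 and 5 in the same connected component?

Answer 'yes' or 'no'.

Answer: no

Derivation:
Initial components: {0,5} {1,2,3,4,6,7}
Removing edge (3,6): not a bridge — component count unchanged at 2.
New components: {0,5} {1,2,3,4,6,7}
Are 4 and 5 in the same component? no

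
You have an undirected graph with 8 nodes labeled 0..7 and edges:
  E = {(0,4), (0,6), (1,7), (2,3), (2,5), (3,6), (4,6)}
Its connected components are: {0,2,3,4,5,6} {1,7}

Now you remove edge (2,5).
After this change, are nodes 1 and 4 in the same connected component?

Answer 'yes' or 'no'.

Answer: no

Derivation:
Initial components: {0,2,3,4,5,6} {1,7}
Removing edge (2,5): it was a bridge — component count 2 -> 3.
New components: {0,2,3,4,6} {1,7} {5}
Are 1 and 4 in the same component? no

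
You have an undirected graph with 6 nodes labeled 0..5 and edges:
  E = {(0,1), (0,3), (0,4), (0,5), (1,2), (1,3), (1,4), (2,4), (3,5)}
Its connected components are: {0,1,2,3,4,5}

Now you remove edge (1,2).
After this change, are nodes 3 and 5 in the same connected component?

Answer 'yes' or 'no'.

Initial components: {0,1,2,3,4,5}
Removing edge (1,2): not a bridge — component count unchanged at 1.
New components: {0,1,2,3,4,5}
Are 3 and 5 in the same component? yes

Answer: yes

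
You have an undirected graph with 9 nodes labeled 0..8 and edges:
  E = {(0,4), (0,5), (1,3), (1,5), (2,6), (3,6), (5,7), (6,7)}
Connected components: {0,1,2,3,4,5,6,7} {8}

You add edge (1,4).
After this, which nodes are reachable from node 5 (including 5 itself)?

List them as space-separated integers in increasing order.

Before: nodes reachable from 5: {0,1,2,3,4,5,6,7}
Adding (1,4): both endpoints already in same component. Reachability from 5 unchanged.
After: nodes reachable from 5: {0,1,2,3,4,5,6,7}

Answer: 0 1 2 3 4 5 6 7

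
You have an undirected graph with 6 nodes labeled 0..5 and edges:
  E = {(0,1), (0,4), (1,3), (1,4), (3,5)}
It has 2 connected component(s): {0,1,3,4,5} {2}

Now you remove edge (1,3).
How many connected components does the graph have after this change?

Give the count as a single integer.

Answer: 3

Derivation:
Initial component count: 2
Remove (1,3): it was a bridge. Count increases: 2 -> 3.
  After removal, components: {0,1,4} {2} {3,5}
New component count: 3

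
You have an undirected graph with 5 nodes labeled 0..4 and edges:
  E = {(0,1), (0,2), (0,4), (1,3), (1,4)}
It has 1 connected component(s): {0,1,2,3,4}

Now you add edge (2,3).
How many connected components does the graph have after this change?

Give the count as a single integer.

Initial component count: 1
Add (2,3): endpoints already in same component. Count unchanged: 1.
New component count: 1

Answer: 1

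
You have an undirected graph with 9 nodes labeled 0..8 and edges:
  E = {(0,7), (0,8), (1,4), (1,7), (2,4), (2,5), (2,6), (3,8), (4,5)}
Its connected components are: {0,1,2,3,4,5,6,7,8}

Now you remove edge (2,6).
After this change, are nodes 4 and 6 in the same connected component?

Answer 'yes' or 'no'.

Initial components: {0,1,2,3,4,5,6,7,8}
Removing edge (2,6): it was a bridge — component count 1 -> 2.
New components: {0,1,2,3,4,5,7,8} {6}
Are 4 and 6 in the same component? no

Answer: no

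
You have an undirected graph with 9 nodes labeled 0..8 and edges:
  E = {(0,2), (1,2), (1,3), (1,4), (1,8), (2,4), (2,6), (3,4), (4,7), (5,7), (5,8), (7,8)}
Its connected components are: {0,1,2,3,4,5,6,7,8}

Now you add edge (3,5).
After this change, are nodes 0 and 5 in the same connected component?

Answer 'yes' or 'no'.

Answer: yes

Derivation:
Initial components: {0,1,2,3,4,5,6,7,8}
Adding edge (3,5): both already in same component {0,1,2,3,4,5,6,7,8}. No change.
New components: {0,1,2,3,4,5,6,7,8}
Are 0 and 5 in the same component? yes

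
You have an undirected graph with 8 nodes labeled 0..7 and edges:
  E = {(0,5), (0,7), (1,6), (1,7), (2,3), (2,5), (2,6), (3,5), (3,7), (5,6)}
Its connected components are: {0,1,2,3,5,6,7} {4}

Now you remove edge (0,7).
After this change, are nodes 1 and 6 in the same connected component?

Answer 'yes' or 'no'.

Answer: yes

Derivation:
Initial components: {0,1,2,3,5,6,7} {4}
Removing edge (0,7): not a bridge — component count unchanged at 2.
New components: {0,1,2,3,5,6,7} {4}
Are 1 and 6 in the same component? yes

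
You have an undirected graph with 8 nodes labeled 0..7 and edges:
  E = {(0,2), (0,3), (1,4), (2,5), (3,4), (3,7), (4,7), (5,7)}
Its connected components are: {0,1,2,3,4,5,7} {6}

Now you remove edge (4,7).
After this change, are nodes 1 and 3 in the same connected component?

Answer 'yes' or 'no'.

Initial components: {0,1,2,3,4,5,7} {6}
Removing edge (4,7): not a bridge — component count unchanged at 2.
New components: {0,1,2,3,4,5,7} {6}
Are 1 and 3 in the same component? yes

Answer: yes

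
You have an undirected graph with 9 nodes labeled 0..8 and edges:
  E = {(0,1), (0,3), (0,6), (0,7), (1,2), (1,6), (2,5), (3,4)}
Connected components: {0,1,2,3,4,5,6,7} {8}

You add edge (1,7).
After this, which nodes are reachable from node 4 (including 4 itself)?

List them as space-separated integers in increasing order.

Answer: 0 1 2 3 4 5 6 7

Derivation:
Before: nodes reachable from 4: {0,1,2,3,4,5,6,7}
Adding (1,7): both endpoints already in same component. Reachability from 4 unchanged.
After: nodes reachable from 4: {0,1,2,3,4,5,6,7}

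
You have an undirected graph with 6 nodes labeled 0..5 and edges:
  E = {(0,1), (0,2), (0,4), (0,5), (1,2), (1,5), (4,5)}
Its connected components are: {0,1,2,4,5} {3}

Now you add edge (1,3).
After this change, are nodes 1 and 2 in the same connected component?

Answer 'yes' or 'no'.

Initial components: {0,1,2,4,5} {3}
Adding edge (1,3): merges {0,1,2,4,5} and {3}.
New components: {0,1,2,3,4,5}
Are 1 and 2 in the same component? yes

Answer: yes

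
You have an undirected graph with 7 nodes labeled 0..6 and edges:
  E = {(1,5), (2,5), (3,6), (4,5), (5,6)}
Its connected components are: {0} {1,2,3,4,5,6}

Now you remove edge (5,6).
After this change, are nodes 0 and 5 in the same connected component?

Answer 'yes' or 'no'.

Initial components: {0} {1,2,3,4,5,6}
Removing edge (5,6): it was a bridge — component count 2 -> 3.
New components: {0} {1,2,4,5} {3,6}
Are 0 and 5 in the same component? no

Answer: no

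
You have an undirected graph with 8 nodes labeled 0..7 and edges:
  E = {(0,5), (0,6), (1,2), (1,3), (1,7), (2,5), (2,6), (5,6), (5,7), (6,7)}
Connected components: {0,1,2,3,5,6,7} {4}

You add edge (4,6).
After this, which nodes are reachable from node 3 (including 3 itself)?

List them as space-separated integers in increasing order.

Answer: 0 1 2 3 4 5 6 7

Derivation:
Before: nodes reachable from 3: {0,1,2,3,5,6,7}
Adding (4,6): merges 3's component with another. Reachability grows.
After: nodes reachable from 3: {0,1,2,3,4,5,6,7}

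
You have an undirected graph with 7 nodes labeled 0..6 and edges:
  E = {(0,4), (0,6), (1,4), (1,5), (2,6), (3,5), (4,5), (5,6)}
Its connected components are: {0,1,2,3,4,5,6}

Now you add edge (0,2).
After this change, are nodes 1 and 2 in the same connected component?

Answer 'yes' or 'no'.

Initial components: {0,1,2,3,4,5,6}
Adding edge (0,2): both already in same component {0,1,2,3,4,5,6}. No change.
New components: {0,1,2,3,4,5,6}
Are 1 and 2 in the same component? yes

Answer: yes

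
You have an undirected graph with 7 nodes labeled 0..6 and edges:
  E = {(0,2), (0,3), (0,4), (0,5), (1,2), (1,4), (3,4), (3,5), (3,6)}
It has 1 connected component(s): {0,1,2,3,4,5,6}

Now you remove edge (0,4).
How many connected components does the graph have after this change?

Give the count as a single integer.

Answer: 1

Derivation:
Initial component count: 1
Remove (0,4): not a bridge. Count unchanged: 1.
  After removal, components: {0,1,2,3,4,5,6}
New component count: 1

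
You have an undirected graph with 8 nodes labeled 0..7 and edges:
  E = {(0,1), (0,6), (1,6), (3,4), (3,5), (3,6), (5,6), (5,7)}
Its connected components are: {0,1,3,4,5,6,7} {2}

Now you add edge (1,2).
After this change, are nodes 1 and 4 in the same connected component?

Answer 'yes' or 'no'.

Initial components: {0,1,3,4,5,6,7} {2}
Adding edge (1,2): merges {0,1,3,4,5,6,7} and {2}.
New components: {0,1,2,3,4,5,6,7}
Are 1 and 4 in the same component? yes

Answer: yes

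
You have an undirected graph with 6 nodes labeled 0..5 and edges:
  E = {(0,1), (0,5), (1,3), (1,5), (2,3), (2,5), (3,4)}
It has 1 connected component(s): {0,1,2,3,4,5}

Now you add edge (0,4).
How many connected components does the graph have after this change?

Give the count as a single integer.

Initial component count: 1
Add (0,4): endpoints already in same component. Count unchanged: 1.
New component count: 1

Answer: 1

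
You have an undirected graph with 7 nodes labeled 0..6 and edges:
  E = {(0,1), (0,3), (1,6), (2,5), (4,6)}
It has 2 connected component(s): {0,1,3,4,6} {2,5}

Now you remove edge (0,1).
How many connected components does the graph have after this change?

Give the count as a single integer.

Initial component count: 2
Remove (0,1): it was a bridge. Count increases: 2 -> 3.
  After removal, components: {0,3} {1,4,6} {2,5}
New component count: 3

Answer: 3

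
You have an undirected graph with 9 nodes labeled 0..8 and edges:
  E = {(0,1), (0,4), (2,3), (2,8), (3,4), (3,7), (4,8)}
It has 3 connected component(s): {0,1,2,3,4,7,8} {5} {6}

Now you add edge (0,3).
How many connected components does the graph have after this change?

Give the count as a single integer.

Answer: 3

Derivation:
Initial component count: 3
Add (0,3): endpoints already in same component. Count unchanged: 3.
New component count: 3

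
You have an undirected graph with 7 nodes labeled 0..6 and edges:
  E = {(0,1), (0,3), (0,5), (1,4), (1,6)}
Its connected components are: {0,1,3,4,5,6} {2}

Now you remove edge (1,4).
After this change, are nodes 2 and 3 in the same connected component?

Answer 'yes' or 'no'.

Initial components: {0,1,3,4,5,6} {2}
Removing edge (1,4): it was a bridge — component count 2 -> 3.
New components: {0,1,3,5,6} {2} {4}
Are 2 and 3 in the same component? no

Answer: no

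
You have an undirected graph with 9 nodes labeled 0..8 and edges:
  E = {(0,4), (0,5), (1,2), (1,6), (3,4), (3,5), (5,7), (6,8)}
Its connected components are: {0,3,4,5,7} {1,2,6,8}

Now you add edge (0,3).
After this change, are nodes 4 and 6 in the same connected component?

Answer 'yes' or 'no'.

Initial components: {0,3,4,5,7} {1,2,6,8}
Adding edge (0,3): both already in same component {0,3,4,5,7}. No change.
New components: {0,3,4,5,7} {1,2,6,8}
Are 4 and 6 in the same component? no

Answer: no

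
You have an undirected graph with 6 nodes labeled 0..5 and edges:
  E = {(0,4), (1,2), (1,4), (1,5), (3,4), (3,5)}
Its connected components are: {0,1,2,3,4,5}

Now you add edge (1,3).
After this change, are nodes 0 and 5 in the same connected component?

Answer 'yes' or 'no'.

Answer: yes

Derivation:
Initial components: {0,1,2,3,4,5}
Adding edge (1,3): both already in same component {0,1,2,3,4,5}. No change.
New components: {0,1,2,3,4,5}
Are 0 and 5 in the same component? yes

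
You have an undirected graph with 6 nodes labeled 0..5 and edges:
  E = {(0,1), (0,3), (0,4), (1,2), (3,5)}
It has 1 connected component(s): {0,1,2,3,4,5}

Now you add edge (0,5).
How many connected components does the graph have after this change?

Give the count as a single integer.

Initial component count: 1
Add (0,5): endpoints already in same component. Count unchanged: 1.
New component count: 1

Answer: 1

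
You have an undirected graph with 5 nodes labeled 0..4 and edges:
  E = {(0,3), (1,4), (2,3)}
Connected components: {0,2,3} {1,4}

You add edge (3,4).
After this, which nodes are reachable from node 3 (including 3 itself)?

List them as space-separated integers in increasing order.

Before: nodes reachable from 3: {0,2,3}
Adding (3,4): merges 3's component with another. Reachability grows.
After: nodes reachable from 3: {0,1,2,3,4}

Answer: 0 1 2 3 4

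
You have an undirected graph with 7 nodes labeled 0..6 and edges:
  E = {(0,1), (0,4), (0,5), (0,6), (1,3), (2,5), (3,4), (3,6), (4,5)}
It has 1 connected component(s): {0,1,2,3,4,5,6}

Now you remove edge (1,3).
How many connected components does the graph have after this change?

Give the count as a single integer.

Initial component count: 1
Remove (1,3): not a bridge. Count unchanged: 1.
  After removal, components: {0,1,2,3,4,5,6}
New component count: 1

Answer: 1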